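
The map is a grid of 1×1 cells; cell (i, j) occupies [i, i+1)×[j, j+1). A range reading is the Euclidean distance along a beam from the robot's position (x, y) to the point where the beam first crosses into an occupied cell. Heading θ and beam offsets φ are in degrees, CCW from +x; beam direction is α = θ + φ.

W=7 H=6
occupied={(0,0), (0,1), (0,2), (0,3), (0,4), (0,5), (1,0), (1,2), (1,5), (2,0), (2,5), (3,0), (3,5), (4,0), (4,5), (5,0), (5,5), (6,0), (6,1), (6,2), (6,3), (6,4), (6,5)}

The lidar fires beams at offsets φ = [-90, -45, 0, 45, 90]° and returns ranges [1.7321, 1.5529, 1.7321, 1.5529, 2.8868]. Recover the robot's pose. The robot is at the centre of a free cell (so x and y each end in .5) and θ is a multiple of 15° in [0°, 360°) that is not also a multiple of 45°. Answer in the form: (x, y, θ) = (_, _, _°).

The pose lattice has 19·16 = 304 candidates. Test each by forward raycasting.
  (4.5, 4.5, 345°): beam 1 = 3.6235 ≠ 1.7321 ✗
  (3.5, 1.5, 150°): beam 1 = 4.0415 ≠ 1.7321 ✗
  (3.5, 3.5, 210°): beam 2 = 2.5882 ≠ 1.5529 ✗
  (2.5, 2.5, 345°): beam 1 = 1.5529 ≠ 1.7321 ✗
  …
  (4.5, 2.5, 330°): r_1=1.7321, r_2=1.5529, r_3=1.7321, r_4=1.5529, r_5=2.8868 — all match ✓
Only this pose fits every beam.

(x, y, θ) = (4.5, 2.5, 330°)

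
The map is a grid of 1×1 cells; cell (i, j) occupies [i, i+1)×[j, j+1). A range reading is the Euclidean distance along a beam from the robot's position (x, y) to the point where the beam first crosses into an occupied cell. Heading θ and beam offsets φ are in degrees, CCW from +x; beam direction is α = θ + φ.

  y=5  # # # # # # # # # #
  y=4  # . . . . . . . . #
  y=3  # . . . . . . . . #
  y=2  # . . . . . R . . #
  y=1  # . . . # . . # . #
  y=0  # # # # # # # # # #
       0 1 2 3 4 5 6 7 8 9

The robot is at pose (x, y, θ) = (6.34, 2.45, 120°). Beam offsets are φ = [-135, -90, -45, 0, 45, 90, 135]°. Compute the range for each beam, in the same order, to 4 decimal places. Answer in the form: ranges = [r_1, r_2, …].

beam 1: φ=-135°, α=345°
  d=(0.9659,-0.2588)  start (6,2)  tX=0.6833 tY=1.7387  stride 1/|dx|=1.0353 1/|dy|=3.8637
    cross x-line → (7,2), t=0.6833
    cross x-line → (8,2), t=1.7186
    cross y-line → (8,1), t=1.7387
    cross x-line → (9,1), t=2.7538 (wall)
  → r_1 = 2.7538
beam 2: φ=-90°, α=30°
  d=(0.8660,0.5000)  start (6,2)  tX=0.7621 tY=1.1000  stride 1/|dx|=1.1547 1/|dy|=2.0000
    cross x-line → (7,2), t=0.7621
    cross y-line → (7,3), t=1.1000
    cross x-line → (8,3), t=1.9168
    cross x-line → (9,3), t=3.0715 (wall)
  → r_2 = 3.0715
beam 3: φ=-45°, α=75°
  d=(0.2588,0.9659)  start (6,2)  tX=2.5500 tY=0.5694  stride 1/|dx|=3.8637 1/|dy|=1.0353
    cross y-line → (6,3), t=0.5694
    cross y-line → (6,4), t=1.6047
    cross x-line → (7,4), t=2.5500
    cross y-line → (7,5), t=2.6400 (wall)
  → r_3 = 2.6400
beam 4: φ=0°, α=120°
  d=(-0.5000,0.8660)  start (6,2)  tX=0.6800 tY=0.6351  stride 1/|dx|=2.0000 1/|dy|=1.1547
    cross y-line → (6,3), t=0.6351
    cross x-line → (5,3), t=0.6800
    cross y-line → (5,4), t=1.7898
    cross x-line → (4,4), t=2.6800
    cross y-line → (4,5), t=2.9445 (wall)
  → r_4 = 2.9445
beam 5: φ=45°, α=165°
  d=(-0.9659,0.2588)  start (6,2)  tX=0.3520 tY=2.1250  stride 1/|dx|=1.0353 1/|dy|=3.8637
    cross x-line → (5,2), t=0.3520
    cross x-line → (4,2), t=1.3873
    cross y-line → (4,3), t=2.1250
    cross x-line → (3,3), t=2.4225
    cross x-line → (2,3), t=3.4578
    cross x-line → (1,3), t=4.4931
    cross x-line → (0,3), t=5.5284 (wall)
  → r_5 = 5.5284
beam 6: φ=90°, α=210°
  d=(-0.8660,-0.5000)  start (6,2)  tX=0.3926 tY=0.9000  stride 1/|dx|=1.1547 1/|dy|=2.0000
    cross x-line → (5,2), t=0.3926
    cross y-line → (5,1), t=0.9000
    cross x-line → (4,1), t=1.5473 (wall)
  → r_6 = 1.5473
beam 7: φ=135°, α=255°
  d=(-0.2588,-0.9659)  start (6,2)  tX=1.3137 tY=0.4659  stride 1/|dx|=3.8637 1/|dy|=1.0353
    cross y-line → (6,1), t=0.4659
    cross x-line → (5,1), t=1.3137
    cross y-line → (5,0), t=1.5012 (wall)
  → r_7 = 1.5012

ranges = [2.7538, 3.0715, 2.6400, 2.9445, 5.5284, 1.5473, 1.5012]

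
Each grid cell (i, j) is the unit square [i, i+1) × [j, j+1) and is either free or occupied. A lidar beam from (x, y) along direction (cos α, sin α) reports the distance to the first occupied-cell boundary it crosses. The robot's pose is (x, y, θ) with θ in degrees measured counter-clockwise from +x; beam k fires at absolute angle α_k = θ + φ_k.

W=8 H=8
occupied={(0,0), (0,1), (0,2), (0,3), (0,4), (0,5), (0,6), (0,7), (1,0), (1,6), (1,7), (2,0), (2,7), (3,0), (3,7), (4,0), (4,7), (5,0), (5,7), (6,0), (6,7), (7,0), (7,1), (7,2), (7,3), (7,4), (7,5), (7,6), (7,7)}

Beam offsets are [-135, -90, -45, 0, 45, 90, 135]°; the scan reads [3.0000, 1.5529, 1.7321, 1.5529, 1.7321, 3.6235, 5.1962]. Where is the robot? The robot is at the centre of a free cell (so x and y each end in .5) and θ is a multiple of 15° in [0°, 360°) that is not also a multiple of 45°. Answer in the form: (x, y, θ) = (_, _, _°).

Candidates: 35 free-cell centres × 16 headings = 560 poses. Raycast each; keep the one whose scan matches to 4 dp.
  (1.5, 4.5, 255°): beam 1 = 1.0000 ≠ 3.0000 ✗
  (5.5, 3.5, 285°): beam 1 = 5.0000 ≠ 3.0000 ✗
  (6.5, 4.5, 300°): beam 1 = 5.6940 ≠ 3.0000 ✗
  (3.5, 2.5, 120°): beam 1 = 3.6235 ≠ 3.0000 ✗
  (2.5, 4.5, 165°): beam 1 = 5.0000 ≠ 3.0000 ✗
  …
  (5.5, 5.5, 75°): r_1=3.0000, r_2=1.5529, r_3=1.7321, r_4=1.5529, r_5=1.7321, r_6=3.6235, r_7=5.1962 — all match ✓
No second candidate reproduces the full scan.

(x, y, θ) = (5.5, 5.5, 75°)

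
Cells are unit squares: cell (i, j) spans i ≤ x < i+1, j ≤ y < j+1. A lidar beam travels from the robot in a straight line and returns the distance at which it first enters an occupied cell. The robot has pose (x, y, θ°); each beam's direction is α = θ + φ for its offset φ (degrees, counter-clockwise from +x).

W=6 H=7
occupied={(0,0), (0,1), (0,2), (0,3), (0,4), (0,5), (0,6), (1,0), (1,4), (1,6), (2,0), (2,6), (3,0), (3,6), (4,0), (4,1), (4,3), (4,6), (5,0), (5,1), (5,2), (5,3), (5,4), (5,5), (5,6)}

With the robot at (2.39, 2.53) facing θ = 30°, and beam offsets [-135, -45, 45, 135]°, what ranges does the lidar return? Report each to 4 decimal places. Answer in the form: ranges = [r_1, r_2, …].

beam 1: φ=-135°, α=255°
  cosα=-0.2588 sinα=-0.9659 | (2,2) | tMaxX 1.5068 tMaxY 0.5487 | tΔX 3.8637 tΔY 1.0353
    t=0.5487 [y] (2,1)
    t=1.5068 [x] (1,1)
    t=1.5840 [y] (1,0) — stop
  → r_1 = 1.5840
beam 2: φ=-45°, α=345°
  cosα=0.9659 sinα=-0.2588 | (2,2) | tMaxX 0.6315 tMaxY 2.0478 | tΔX 1.0353 tΔY 3.8637
    t=0.6315 [x] (3,2)
    t=1.6668 [x] (4,2)
    t=2.0478 [y] (4,1) — stop
  → r_2 = 2.0478
beam 3: φ=45°, α=75°
  cosα=0.2588 sinα=0.9659 | (2,2) | tMaxX 2.3569 tMaxY 0.4866 | tΔX 3.8637 tΔY 1.0353
    t=0.4866 [y] (2,3)
    t=1.5219 [y] (2,4)
    t=2.3569 [x] (3,4)
    t=2.5571 [y] (3,5)
    t=3.5924 [y] (3,6) — stop
  → r_3 = 3.5924
beam 4: φ=135°, α=165°
  cosα=-0.9659 sinα=0.2588 | (2,2) | tMaxX 0.4038 tMaxY 1.8159 | tΔX 1.0353 tΔY 3.8637
    t=0.4038 [x] (1,2)
    t=1.4390 [x] (0,2) — stop
  → r_4 = 1.4390

ranges = [1.5840, 2.0478, 3.5924, 1.4390]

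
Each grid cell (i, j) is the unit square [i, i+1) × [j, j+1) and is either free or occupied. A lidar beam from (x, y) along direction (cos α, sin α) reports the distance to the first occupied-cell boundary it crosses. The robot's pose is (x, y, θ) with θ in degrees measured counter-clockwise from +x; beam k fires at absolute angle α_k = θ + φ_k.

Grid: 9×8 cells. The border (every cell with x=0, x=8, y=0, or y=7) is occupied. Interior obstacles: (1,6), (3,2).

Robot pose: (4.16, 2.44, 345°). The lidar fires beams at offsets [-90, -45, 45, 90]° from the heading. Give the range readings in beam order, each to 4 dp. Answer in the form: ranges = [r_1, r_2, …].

beam 1: φ=-90°, α=255°
  cosα=-0.2588 sinα=-0.9659 | (4,2) | tMaxX 0.6182 tMaxY 0.4555 | tΔX 3.8637 tΔY 1.0353
    t=0.4555 [y] (4,1)
    t=0.6182 [x] (3,1)
    t=1.4908 [y] (3,0) — stop
  → r_1 = 1.4908
beam 2: φ=-45°, α=300°
  cosα=0.5000 sinα=-0.8660 | (4,2) | tMaxX 1.6800 tMaxY 0.5081 | tΔX 2.0000 tΔY 1.1547
    t=0.5081 [y] (4,1)
    t=1.6628 [y] (4,0) — stop
  → r_2 = 1.6628
beam 3: φ=45°, α=30°
  cosα=0.8660 sinα=0.5000 | (4,2) | tMaxX 0.9699 tMaxY 1.1200 | tΔX 1.1547 tΔY 2.0000
    t=0.9699 [x] (5,2)
    t=1.1200 [y] (5,3)
    t=2.1246 [x] (6,3)
    t=3.1200 [y] (6,4)
    t=3.2793 [x] (7,4)
    t=4.4341 [x] (8,4) — stop
  → r_3 = 4.4341
beam 4: φ=90°, α=75°
  cosα=0.2588 sinα=0.9659 | (4,2) | tMaxX 3.2455 tMaxY 0.5798 | tΔX 3.8637 tΔY 1.0353
    t=0.5798 [y] (4,3)
    t=1.6150 [y] (4,4)
    t=2.6503 [y] (4,5)
    t=3.2455 [x] (5,5)
    t=3.6856 [y] (5,6)
    t=4.7209 [y] (5,7) — stop
  → r_4 = 4.7209

ranges = [1.4908, 1.6628, 4.4341, 4.7209]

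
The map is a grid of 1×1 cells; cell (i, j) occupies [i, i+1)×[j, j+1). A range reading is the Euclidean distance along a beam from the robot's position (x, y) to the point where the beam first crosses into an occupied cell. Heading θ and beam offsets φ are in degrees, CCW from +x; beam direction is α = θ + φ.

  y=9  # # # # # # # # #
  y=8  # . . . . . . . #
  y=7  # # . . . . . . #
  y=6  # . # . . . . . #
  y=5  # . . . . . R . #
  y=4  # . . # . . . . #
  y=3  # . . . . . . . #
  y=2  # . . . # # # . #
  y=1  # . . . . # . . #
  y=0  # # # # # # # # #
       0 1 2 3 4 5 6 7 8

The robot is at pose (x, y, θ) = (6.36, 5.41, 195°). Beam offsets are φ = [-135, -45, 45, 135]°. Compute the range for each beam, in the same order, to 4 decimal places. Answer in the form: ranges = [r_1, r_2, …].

beam 1: φ=-135°, α=60°
  direction (0.5000, 0.8660); cell (6,5); t to first gridline: x 1.2800, y 0.6813 (then +2.0000 / +1.1547)
    (6,6) via y @ 0.6813
    (7,6) via x @ 1.2800
    (7,7) via y @ 1.8360
    (7,8) via y @ 2.9907
    (8,8) via x @ 3.2800  # hit
  → r_1 = 3.2800
beam 2: φ=-45°, α=150°
  direction (-0.8660, 0.5000); cell (6,5); t to first gridline: x 0.4157, y 1.1800 (then +1.1547 / +2.0000)
    (5,5) via x @ 0.4157
    (5,6) via y @ 1.1800
    (4,6) via x @ 1.5704
    (3,6) via x @ 2.7251
    (3,7) via y @ 3.1800
    (2,7) via x @ 3.8798
    (1,7) via x @ 5.0345  # hit
  → r_2 = 5.0345
beam 3: φ=45°, α=240°
  direction (-0.5000, -0.8660); cell (6,5); t to first gridline: x 0.7200, y 0.4734 (then +2.0000 / +1.1547)
    (6,4) via y @ 0.4734
    (5,4) via x @ 0.7200
    (5,3) via y @ 1.6281
    (4,3) via x @ 2.7200
    (4,2) via y @ 2.7828  # hit
  → r_3 = 2.7828
beam 4: φ=135°, α=330°
  direction (0.8660, -0.5000); cell (6,5); t to first gridline: x 0.7390, y 0.8200 (then +1.1547 / +2.0000)
    (7,5) via x @ 0.7390
    (7,4) via y @ 0.8200
    (8,4) via x @ 1.8937  # hit
  → r_4 = 1.8937

ranges = [3.2800, 5.0345, 2.7828, 1.8937]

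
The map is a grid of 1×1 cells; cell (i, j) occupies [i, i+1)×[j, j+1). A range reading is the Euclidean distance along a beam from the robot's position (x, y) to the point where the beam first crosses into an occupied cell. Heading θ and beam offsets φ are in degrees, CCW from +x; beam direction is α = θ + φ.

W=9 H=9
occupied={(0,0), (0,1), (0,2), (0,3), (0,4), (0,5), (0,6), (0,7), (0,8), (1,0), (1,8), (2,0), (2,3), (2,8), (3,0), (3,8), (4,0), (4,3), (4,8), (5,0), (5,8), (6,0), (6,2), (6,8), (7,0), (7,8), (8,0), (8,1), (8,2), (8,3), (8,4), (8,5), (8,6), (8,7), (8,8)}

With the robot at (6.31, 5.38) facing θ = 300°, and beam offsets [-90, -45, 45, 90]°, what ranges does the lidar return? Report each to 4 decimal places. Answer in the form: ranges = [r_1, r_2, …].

ranges = [3.8221, 4.5345, 1.7496, 1.9514]

beam 1: φ=-90°, α=210°
  d=(-0.8660,-0.5000)  start (6,5)  tX=0.3580 tY=0.7600  stride 1/|dx|=1.1547 1/|dy|=2.0000
    cross x-line → (5,5), t=0.3580
    cross y-line → (5,4), t=0.7600
    cross x-line → (4,4), t=1.5127
    cross x-line → (3,4), t=2.6674
    cross y-line → (3,3), t=2.7600
    cross x-line → (2,3), t=3.8221 (wall)
  → r_1 = 3.8221
beam 2: φ=-45°, α=255°
  d=(-0.2588,-0.9659)  start (6,5)  tX=1.1977 tY=0.3934  stride 1/|dx|=3.8637 1/|dy|=1.0353
    cross y-line → (6,4), t=0.3934
    cross x-line → (5,4), t=1.1977
    cross y-line → (5,3), t=1.4287
    cross y-line → (5,2), t=2.4640
    cross y-line → (5,1), t=3.4992
    cross y-line → (5,0), t=4.5345 (wall)
  → r_2 = 4.5345
beam 3: φ=45°, α=345°
  d=(0.9659,-0.2588)  start (6,5)  tX=0.7143 tY=1.4682  stride 1/|dx|=1.0353 1/|dy|=3.8637
    cross x-line → (7,5), t=0.7143
    cross y-line → (7,4), t=1.4682
    cross x-line → (8,4), t=1.7496 (wall)
  → r_3 = 1.7496
beam 4: φ=90°, α=30°
  d=(0.8660,0.5000)  start (6,5)  tX=0.7967 tY=1.2400  stride 1/|dx|=1.1547 1/|dy|=2.0000
    cross x-line → (7,5), t=0.7967
    cross y-line → (7,6), t=1.2400
    cross x-line → (8,6), t=1.9514 (wall)
  → r_4 = 1.9514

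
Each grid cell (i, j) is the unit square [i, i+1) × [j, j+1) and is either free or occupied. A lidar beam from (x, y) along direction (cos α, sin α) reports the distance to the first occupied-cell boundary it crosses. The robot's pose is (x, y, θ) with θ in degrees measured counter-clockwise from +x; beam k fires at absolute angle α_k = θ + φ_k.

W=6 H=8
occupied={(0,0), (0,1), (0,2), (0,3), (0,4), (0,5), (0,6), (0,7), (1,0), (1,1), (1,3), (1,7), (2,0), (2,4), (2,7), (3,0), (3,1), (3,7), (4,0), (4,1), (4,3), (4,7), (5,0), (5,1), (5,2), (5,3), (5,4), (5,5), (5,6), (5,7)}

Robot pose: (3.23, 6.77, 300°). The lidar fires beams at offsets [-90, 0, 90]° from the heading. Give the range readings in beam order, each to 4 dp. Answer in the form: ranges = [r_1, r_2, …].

ranges = [2.5750, 3.1985, 0.4600]

beam 1: φ=-90°, α=210°
  direction (-0.8660, -0.5000); cell (3,6); t to first gridline: x 0.2656, y 1.5400 (then +1.1547 / +2.0000)
    (2,6) via x @ 0.2656
    (1,6) via x @ 1.4203
    (1,5) via y @ 1.5400
    (0,5) via x @ 2.5750  # hit
  → r_1 = 2.5750
beam 2: φ=0°, α=300°
  direction (0.5000, -0.8660); cell (3,6); t to first gridline: x 1.5400, y 0.8891 (then +2.0000 / +1.1547)
    (3,5) via y @ 0.8891
    (4,5) via x @ 1.5400
    (4,4) via y @ 2.0438
    (4,3) via y @ 3.1985  # hit
  → r_2 = 3.1985
beam 3: φ=90°, α=30°
  direction (0.8660, 0.5000); cell (3,6); t to first gridline: x 0.8891, y 0.4600 (then +1.1547 / +2.0000)
    (3,7) via y @ 0.4600  # hit
  → r_3 = 0.4600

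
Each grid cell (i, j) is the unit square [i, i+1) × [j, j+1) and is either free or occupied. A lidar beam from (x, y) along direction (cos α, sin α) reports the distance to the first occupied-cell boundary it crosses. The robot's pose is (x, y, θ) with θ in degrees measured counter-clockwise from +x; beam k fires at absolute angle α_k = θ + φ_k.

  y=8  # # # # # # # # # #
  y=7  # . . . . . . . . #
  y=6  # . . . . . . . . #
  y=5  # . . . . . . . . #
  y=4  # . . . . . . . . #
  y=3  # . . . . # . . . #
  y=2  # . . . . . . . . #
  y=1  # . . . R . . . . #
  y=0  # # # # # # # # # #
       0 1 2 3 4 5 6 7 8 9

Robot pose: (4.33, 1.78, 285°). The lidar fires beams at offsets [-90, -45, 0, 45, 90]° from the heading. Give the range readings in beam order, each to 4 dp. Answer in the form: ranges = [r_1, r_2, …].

ranges = [3.0137, 0.9007, 0.8075, 1.5600, 4.8347]

beam 1: φ=-90°, α=195°
  dir = (cos 195°, sin 195°) = (-0.9659, -0.2588); from cell (4,1)
  next x-line at t=0.3416, next y-line at t=3.0137; Δt_x=1.0353, Δt_y=3.8637
    x: enter (3,1) at t=0.3416
    x: enter (2,1) at t=1.3769
    x: enter (1,1) at t=2.4122
    y: enter (1,0) at t=3.0137 ← occupied
  → r_1 = 3.0137
beam 2: φ=-45°, α=240°
  dir = (cos 240°, sin 240°) = (-0.5000, -0.8660); from cell (4,1)
  next x-line at t=0.6600, next y-line at t=0.9007; Δt_x=2.0000, Δt_y=1.1547
    x: enter (3,1) at t=0.6600
    y: enter (3,0) at t=0.9007 ← occupied
  → r_2 = 0.9007
beam 3: φ=0°, α=285°
  dir = (cos 285°, sin 285°) = (0.2588, -0.9659); from cell (4,1)
  next x-line at t=2.5887, next y-line at t=0.8075; Δt_x=3.8637, Δt_y=1.0353
    y: enter (4,0) at t=0.8075 ← occupied
  → r_3 = 0.8075
beam 4: φ=45°, α=330°
  dir = (cos 330°, sin 330°) = (0.8660, -0.5000); from cell (4,1)
  next x-line at t=0.7736, next y-line at t=1.5600; Δt_x=1.1547, Δt_y=2.0000
    x: enter (5,1) at t=0.7736
    y: enter (5,0) at t=1.5600 ← occupied
  → r_4 = 1.5600
beam 5: φ=90°, α=15°
  dir = (cos 15°, sin 15°) = (0.9659, 0.2588); from cell (4,1)
  next x-line at t=0.6936, next y-line at t=0.8500; Δt_x=1.0353, Δt_y=3.8637
    x: enter (5,1) at t=0.6936
    y: enter (5,2) at t=0.8500
    x: enter (6,2) at t=1.7289
    x: enter (7,2) at t=2.7642
    x: enter (8,2) at t=3.7995
    y: enter (8,3) at t=4.7137
    x: enter (9,3) at t=4.8347 ← occupied
  → r_5 = 4.8347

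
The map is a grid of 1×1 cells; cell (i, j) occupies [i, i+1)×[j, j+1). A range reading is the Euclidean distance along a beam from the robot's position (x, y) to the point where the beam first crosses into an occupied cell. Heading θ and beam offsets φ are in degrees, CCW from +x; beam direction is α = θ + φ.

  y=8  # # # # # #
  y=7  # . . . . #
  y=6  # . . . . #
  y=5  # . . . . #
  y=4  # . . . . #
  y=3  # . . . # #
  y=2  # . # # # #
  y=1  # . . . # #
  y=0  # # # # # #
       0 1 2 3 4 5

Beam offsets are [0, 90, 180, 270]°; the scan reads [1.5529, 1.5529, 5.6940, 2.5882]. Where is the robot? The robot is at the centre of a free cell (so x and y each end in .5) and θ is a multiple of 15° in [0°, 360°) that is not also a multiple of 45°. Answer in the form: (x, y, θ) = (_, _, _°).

(x, y, θ) = (2.5, 6.5, 75°)

The pose lattice has 23·16 = 368 candidates. Test each by forward raycasting.
  (2.5, 6.5, 150°): beam 1 = 1.7321 ≠ 1.5529 ✗
  (4.5, 4.5, 120°): beam 1 = 4.0415 ≠ 1.5529 ✗
  (2.5, 7.5, 240°): beam 1 = 3.0000 ≠ 1.5529 ✗
  …
  (2.5, 6.5, 75°): r_1=1.5529, r_2=1.5529, r_3=5.6940, r_4=2.5882 — all match ✓
No second candidate reproduces the full scan.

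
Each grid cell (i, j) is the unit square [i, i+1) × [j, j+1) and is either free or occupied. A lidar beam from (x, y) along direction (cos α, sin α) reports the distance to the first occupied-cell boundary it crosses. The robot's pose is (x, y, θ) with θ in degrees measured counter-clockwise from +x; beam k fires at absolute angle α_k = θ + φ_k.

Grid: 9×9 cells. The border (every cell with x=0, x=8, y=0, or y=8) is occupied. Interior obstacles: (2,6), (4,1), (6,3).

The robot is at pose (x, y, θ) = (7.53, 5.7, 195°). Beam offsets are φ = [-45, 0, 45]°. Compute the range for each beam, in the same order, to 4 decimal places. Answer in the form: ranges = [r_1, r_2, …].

beam 1: φ=-45°, α=150°
  d=(-0.8660,0.5000)  start (7,5)  tX=0.6120 tY=0.6000  stride 1/|dx|=1.1547 1/|dy|=2.0000
    cross y-line → (7,6), t=0.6000
    cross x-line → (6,6), t=0.6120
    cross x-line → (5,6), t=1.7667
    cross y-line → (5,7), t=2.6000
    cross x-line → (4,7), t=2.9214
    cross x-line → (3,7), t=4.0761
    cross y-line → (3,8), t=4.6000 (wall)
  → r_1 = 4.6000
beam 2: φ=0°, α=195°
  d=(-0.9659,-0.2588)  start (7,5)  tX=0.5487 tY=2.7046  stride 1/|dx|=1.0353 1/|dy|=3.8637
    cross x-line → (6,5), t=0.5487
    cross x-line → (5,5), t=1.5840
    cross x-line → (4,5), t=2.6192
    cross y-line → (4,4), t=2.7046
    cross x-line → (3,4), t=3.6545
    cross x-line → (2,4), t=4.6898
    cross x-line → (1,4), t=5.7251
    cross y-line → (1,3), t=6.5683
    cross x-line → (0,3), t=6.7604 (wall)
  → r_2 = 6.7604
beam 3: φ=45°, α=240°
  d=(-0.5000,-0.8660)  start (7,5)  tX=1.0600 tY=0.8083  stride 1/|dx|=2.0000 1/|dy|=1.1547
    cross y-line → (7,4), t=0.8083
    cross x-line → (6,4), t=1.0600
    cross y-line → (6,3), t=1.9630 (wall)
  → r_3 = 1.9630

ranges = [4.6000, 6.7604, 1.9630]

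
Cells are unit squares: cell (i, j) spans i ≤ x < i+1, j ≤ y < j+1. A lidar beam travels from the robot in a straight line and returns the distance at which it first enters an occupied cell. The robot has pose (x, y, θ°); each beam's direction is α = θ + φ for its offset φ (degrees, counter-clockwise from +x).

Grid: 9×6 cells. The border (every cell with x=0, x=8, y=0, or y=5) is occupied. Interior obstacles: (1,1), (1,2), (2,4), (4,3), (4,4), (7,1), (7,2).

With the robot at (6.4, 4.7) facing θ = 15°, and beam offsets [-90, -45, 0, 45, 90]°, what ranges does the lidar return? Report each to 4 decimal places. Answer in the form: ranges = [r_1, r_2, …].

beam 1: φ=-90°, α=285°
  cosα=0.2588 sinα=-0.9659 | (6,4) | tMaxX 2.3182 tMaxY 0.7247 | tΔX 3.8637 tΔY 1.0353
    t=0.7247 [y] (6,3)
    t=1.7600 [y] (6,2)
    t=2.3182 [x] (7,2) — stop
  → r_1 = 2.3182
beam 2: φ=-45°, α=330°
  cosα=0.8660 sinα=-0.5000 | (6,4) | tMaxX 0.6928 tMaxY 1.4000 | tΔX 1.1547 tΔY 2.0000
    t=0.6928 [x] (7,4)
    t=1.4000 [y] (7,3)
    t=1.8475 [x] (8,3) — stop
  → r_2 = 1.8475
beam 3: φ=0°, α=15°
  cosα=0.9659 sinα=0.2588 | (6,4) | tMaxX 0.6212 tMaxY 1.1591 | tΔX 1.0353 tΔY 3.8637
    t=0.6212 [x] (7,4)
    t=1.1591 [y] (7,5) — stop
  → r_3 = 1.1591
beam 4: φ=45°, α=60°
  cosα=0.5000 sinα=0.8660 | (6,4) | tMaxX 1.2000 tMaxY 0.3464 | tΔX 2.0000 tΔY 1.1547
    t=0.3464 [y] (6,5) — stop
  → r_4 = 0.3464
beam 5: φ=90°, α=105°
  cosα=-0.2588 sinα=0.9659 | (6,4) | tMaxX 1.5455 tMaxY 0.3106 | tΔX 3.8637 tΔY 1.0353
    t=0.3106 [y] (6,5) — stop
  → r_5 = 0.3106

ranges = [2.3182, 1.8475, 1.1591, 0.3464, 0.3106]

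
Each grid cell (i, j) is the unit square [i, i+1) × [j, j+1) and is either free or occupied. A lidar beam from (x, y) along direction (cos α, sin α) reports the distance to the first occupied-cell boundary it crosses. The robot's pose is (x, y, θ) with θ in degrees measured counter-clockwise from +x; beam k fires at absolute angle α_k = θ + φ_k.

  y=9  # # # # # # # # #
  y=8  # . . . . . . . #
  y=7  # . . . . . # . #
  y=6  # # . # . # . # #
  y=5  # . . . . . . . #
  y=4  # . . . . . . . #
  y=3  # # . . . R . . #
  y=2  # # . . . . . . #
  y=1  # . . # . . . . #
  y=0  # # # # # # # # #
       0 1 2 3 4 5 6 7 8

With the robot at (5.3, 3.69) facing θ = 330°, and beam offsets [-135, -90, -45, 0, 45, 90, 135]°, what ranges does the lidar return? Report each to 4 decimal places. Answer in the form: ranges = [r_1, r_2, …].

beam 1: φ=-135°, α=195°
  d=(-0.9659,-0.2588)  start (5,3)  tX=0.3106 tY=2.6660  stride 1/|dx|=1.0353 1/|dy|=3.8637
    cross x-line → (4,3), t=0.3106
    cross x-line → (3,3), t=1.3459
    cross x-line → (2,3), t=2.3811
    cross y-line → (2,2), t=2.6660
    cross x-line → (1,2), t=3.4164 (wall)
  → r_1 = 3.4164
beam 2: φ=-90°, α=240°
  d=(-0.5000,-0.8660)  start (5,3)  tX=0.6000 tY=0.7967  stride 1/|dx|=2.0000 1/|dy|=1.1547
    cross x-line → (4,3), t=0.6000
    cross y-line → (4,2), t=0.7967
    cross y-line → (4,1), t=1.9514
    cross x-line → (3,1), t=2.6000 (wall)
  → r_2 = 2.6000
beam 3: φ=-45°, α=285°
  d=(0.2588,-0.9659)  start (5,3)  tX=2.7046 tY=0.7143  stride 1/|dx|=3.8637 1/|dy|=1.0353
    cross y-line → (5,2), t=0.7143
    cross y-line → (5,1), t=1.7496
    cross x-line → (6,1), t=2.7046
    cross y-line → (6,0), t=2.7849 (wall)
  → r_3 = 2.7849
beam 4: φ=0°, α=330°
  d=(0.8660,-0.5000)  start (5,3)  tX=0.8083 tY=1.3800  stride 1/|dx|=1.1547 1/|dy|=2.0000
    cross x-line → (6,3), t=0.8083
    cross y-line → (6,2), t=1.3800
    cross x-line → (7,2), t=1.9630
    cross x-line → (8,2), t=3.1177 (wall)
  → r_4 = 3.1177
beam 5: φ=45°, α=15°
  d=(0.9659,0.2588)  start (5,3)  tX=0.7247 tY=1.1977  stride 1/|dx|=1.0353 1/|dy|=3.8637
    cross x-line → (6,3), t=0.7247
    cross y-line → (6,4), t=1.1977
    cross x-line → (7,4), t=1.7600
    cross x-line → (8,4), t=2.7952 (wall)
  → r_5 = 2.7952
beam 6: φ=90°, α=60°
  d=(0.5000,0.8660)  start (5,3)  tX=1.4000 tY=0.3580  stride 1/|dx|=2.0000 1/|dy|=1.1547
    cross y-line → (5,4), t=0.3580
    cross x-line → (6,4), t=1.4000
    cross y-line → (6,5), t=1.5127
    cross y-line → (6,6), t=2.6674
    cross x-line → (7,6), t=3.4000 (wall)
  → r_6 = 3.4000
beam 7: φ=135°, α=105°
  d=(-0.2588,0.9659)  start (5,3)  tX=1.1591 tY=0.3209  stride 1/|dx|=3.8637 1/|dy|=1.0353
    cross y-line → (5,4), t=0.3209
    cross x-line → (4,4), t=1.1591
    cross y-line → (4,5), t=1.3562
    cross y-line → (4,6), t=2.3915
    cross y-line → (4,7), t=3.4268
    cross y-line → (4,8), t=4.4620
    cross x-line → (3,8), t=5.0228
    cross y-line → (3,9), t=5.4973 (wall)
  → r_7 = 5.4973

ranges = [3.4164, 2.6000, 2.7849, 3.1177, 2.7952, 3.4000, 5.4973]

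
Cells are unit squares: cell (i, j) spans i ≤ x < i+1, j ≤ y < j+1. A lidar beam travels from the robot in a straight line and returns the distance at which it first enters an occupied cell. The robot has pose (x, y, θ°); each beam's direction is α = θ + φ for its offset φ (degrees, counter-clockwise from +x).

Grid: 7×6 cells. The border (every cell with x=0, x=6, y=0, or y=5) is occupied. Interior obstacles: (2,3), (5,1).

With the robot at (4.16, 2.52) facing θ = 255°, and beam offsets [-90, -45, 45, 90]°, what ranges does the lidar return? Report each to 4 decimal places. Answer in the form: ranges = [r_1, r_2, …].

beam 1: φ=-90°, α=165°
  d=(-0.9659,0.2588)  start (4,2)  tX=0.1656 tY=1.8546  stride 1/|dx|=1.0353 1/|dy|=3.8637
    cross x-line → (3,2), t=0.1656
    cross x-line → (2,2), t=1.2009
    cross y-line → (2,3), t=1.8546 (wall)
  → r_1 = 1.8546
beam 2: φ=-45°, α=210°
  d=(-0.8660,-0.5000)  start (4,2)  tX=0.1848 tY=1.0400  stride 1/|dx|=1.1547 1/|dy|=2.0000
    cross x-line → (3,2), t=0.1848
    cross y-line → (3,1), t=1.0400
    cross x-line → (2,1), t=1.3395
    cross x-line → (1,1), t=2.4942
    cross y-line → (1,0), t=3.0400 (wall)
  → r_2 = 3.0400
beam 3: φ=45°, α=300°
  d=(0.5000,-0.8660)  start (4,2)  tX=1.6800 tY=0.6004  stride 1/|dx|=2.0000 1/|dy|=1.1547
    cross y-line → (4,1), t=0.6004
    cross x-line → (5,1), t=1.6800 (wall)
  → r_3 = 1.6800
beam 4: φ=90°, α=345°
  d=(0.9659,-0.2588)  start (4,2)  tX=0.8696 tY=2.0091  stride 1/|dx|=1.0353 1/|dy|=3.8637
    cross x-line → (5,2), t=0.8696
    cross x-line → (6,2), t=1.9049 (wall)
  → r_4 = 1.9049

ranges = [1.8546, 3.0400, 1.6800, 1.9049]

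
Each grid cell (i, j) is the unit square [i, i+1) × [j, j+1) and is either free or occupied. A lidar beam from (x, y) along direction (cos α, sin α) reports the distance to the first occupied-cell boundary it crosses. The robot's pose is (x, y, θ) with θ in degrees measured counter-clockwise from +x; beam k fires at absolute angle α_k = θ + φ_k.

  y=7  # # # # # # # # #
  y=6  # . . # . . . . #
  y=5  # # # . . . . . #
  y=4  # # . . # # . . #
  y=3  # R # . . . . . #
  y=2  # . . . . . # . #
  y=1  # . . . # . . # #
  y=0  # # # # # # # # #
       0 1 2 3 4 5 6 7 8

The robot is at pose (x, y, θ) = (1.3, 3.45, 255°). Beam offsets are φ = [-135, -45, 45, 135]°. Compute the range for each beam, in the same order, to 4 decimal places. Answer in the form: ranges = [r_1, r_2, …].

ranges = [0.6000, 0.3464, 2.8290, 0.8083]

beam 1: φ=-135°, α=120°
  dir = (cos 120°, sin 120°) = (-0.5000, 0.8660); from cell (1,3)
  next x-line at t=0.6000, next y-line at t=0.6351; Δt_x=2.0000, Δt_y=1.1547
    x: enter (0,3) at t=0.6000 ← occupied
  → r_1 = 0.6000
beam 2: φ=-45°, α=210°
  dir = (cos 210°, sin 210°) = (-0.8660, -0.5000); from cell (1,3)
  next x-line at t=0.3464, next y-line at t=0.9000; Δt_x=1.1547, Δt_y=2.0000
    x: enter (0,3) at t=0.3464 ← occupied
  → r_2 = 0.3464
beam 3: φ=45°, α=300°
  dir = (cos 300°, sin 300°) = (0.5000, -0.8660); from cell (1,3)
  next x-line at t=1.4000, next y-line at t=0.5196; Δt_x=2.0000, Δt_y=1.1547
    y: enter (1,2) at t=0.5196
    x: enter (2,2) at t=1.4000
    y: enter (2,1) at t=1.6743
    y: enter (2,0) at t=2.8290 ← occupied
  → r_3 = 2.8290
beam 4: φ=135°, α=30°
  dir = (cos 30°, sin 30°) = (0.8660, 0.5000); from cell (1,3)
  next x-line at t=0.8083, next y-line at t=1.1000; Δt_x=1.1547, Δt_y=2.0000
    x: enter (2,3) at t=0.8083 ← occupied
  → r_4 = 0.8083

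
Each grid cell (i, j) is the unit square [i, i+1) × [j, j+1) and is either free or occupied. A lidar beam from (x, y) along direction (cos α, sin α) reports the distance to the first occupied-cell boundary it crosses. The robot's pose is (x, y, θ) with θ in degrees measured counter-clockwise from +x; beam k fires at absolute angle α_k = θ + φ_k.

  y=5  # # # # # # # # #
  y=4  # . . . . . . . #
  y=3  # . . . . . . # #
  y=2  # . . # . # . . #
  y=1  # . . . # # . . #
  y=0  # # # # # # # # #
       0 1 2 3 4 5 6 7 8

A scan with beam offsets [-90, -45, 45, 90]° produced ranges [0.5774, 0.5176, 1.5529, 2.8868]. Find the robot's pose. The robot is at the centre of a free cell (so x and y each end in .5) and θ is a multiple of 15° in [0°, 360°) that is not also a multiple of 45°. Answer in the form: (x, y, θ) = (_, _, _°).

(x, y, θ) = (1.5, 2.5, 240°)

Enumerate (i+0.5, j+0.5, θ) over the 23 free cells and 16 admissible headings. For each, cast all 4 beams and compare to the given ranges.
  (1.5, 3.5, 210°): beam 1 = 1.0000 ≠ 0.5774 ✗
  (1.5, 3.5, 300°): beam 2 = 1.9319 ≠ 0.5176 ✗
  (2.5, 1.5, 195°): beam 1 = 3.6235 ≠ 0.5774 ✗
  (4.5, 2.5, 105°): beam 1 = 0.5176 ≠ 0.5774 ✗
  (5.5, 3.5, 210°): beam 1 = 1.7321 ≠ 0.5774 ✗
  …
  (1.5, 2.5, 240°): r_1=0.5774, r_2=0.5176, r_3=1.5529, r_4=2.8868 — all match ✓
No second candidate reproduces the full scan.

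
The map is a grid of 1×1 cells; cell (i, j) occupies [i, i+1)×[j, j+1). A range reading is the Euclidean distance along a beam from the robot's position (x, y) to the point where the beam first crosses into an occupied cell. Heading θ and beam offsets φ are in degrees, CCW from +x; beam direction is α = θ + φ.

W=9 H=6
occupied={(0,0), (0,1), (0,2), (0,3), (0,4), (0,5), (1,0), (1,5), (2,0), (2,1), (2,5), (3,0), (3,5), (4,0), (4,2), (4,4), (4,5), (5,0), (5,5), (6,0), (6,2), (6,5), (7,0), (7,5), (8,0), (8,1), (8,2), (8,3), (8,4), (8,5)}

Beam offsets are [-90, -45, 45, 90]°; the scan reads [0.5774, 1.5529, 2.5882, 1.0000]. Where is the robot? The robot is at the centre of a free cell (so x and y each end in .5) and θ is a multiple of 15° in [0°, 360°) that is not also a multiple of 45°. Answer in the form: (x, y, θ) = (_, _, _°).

Enumerate (i+0.5, j+0.5, θ) over the 24 free cells and 16 admissible headings. For each, cast all 4 beams and compare to the given ranges.
  (4.5, 1.5, 60°): beam 1 = 1.0000 ≠ 0.5774 ✗
  (3.5, 1.5, 330°): beam 2 = 0.5176 ≠ 1.5529 ✗
  (6.5, 4.5, 15°): beam 1 = 1.5529 ≠ 0.5774 ✗
  …
  (7.5, 3.5, 120°): r_1=0.5774, r_2=1.5529, r_3=2.5882, r_4=1.0000 — all match ✓
Only this pose fits every beam.

(x, y, θ) = (7.5, 3.5, 120°)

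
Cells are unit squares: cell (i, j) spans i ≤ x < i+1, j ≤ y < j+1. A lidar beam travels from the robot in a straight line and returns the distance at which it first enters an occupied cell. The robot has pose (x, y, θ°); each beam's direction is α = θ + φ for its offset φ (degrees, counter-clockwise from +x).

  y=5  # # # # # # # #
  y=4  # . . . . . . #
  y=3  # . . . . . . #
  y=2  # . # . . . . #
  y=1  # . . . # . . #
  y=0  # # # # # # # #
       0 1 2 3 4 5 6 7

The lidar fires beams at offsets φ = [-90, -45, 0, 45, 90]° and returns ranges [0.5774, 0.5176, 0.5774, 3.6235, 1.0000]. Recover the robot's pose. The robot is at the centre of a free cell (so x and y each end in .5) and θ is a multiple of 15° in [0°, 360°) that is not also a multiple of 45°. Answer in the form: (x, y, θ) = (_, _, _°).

(x, y, θ) = (3.5, 1.5, 30°)

Enumerate (i+0.5, j+0.5, θ) over the 22 free cells and 16 admissible headings. For each, cast all 5 beams and compare to the given ranges.
  (6.5, 1.5, 75°): beam 1 = 0.5176 ≠ 0.5774 ✗
  (6.5, 2.5, 15°): beam 1 = 1.5529 ≠ 0.5774 ✗
  (4.5, 2.5, 75°): beam 1 = 2.5882 ≠ 0.5774 ✗
  …
  (3.5, 1.5, 30°): r_1=0.5774, r_2=0.5176, r_3=0.5774, r_4=3.6235, r_5=1.0000 — all match ✓
Unique over the lattice → pose = (3.5, 1.5, 30°).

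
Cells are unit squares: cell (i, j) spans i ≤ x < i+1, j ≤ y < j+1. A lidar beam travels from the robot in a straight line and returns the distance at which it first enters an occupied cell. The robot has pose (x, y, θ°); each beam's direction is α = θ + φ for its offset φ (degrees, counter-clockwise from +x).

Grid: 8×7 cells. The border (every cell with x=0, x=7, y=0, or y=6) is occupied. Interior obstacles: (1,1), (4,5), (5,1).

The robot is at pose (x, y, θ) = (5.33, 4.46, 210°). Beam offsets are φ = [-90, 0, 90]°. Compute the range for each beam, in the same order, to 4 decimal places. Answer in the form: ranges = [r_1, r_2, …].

ranges = [0.6600, 4.9200, 3.3400]

beam 1: φ=-90°, α=120°
  d=(-0.5000,0.8660)  start (5,4)  tX=0.6600 tY=0.6235  stride 1/|dx|=2.0000 1/|dy|=1.1547
    cross y-line → (5,5), t=0.6235
    cross x-line → (4,5), t=0.6600 (wall)
  → r_1 = 0.6600
beam 2: φ=0°, α=210°
  d=(-0.8660,-0.5000)  start (5,4)  tX=0.3811 tY=0.9200  stride 1/|dx|=1.1547 1/|dy|=2.0000
    cross x-line → (4,4), t=0.3811
    cross y-line → (4,3), t=0.9200
    cross x-line → (3,3), t=1.5358
    cross x-line → (2,3), t=2.6905
    cross y-line → (2,2), t=2.9200
    cross x-line → (1,2), t=3.8452
    cross y-line → (1,1), t=4.9200 (wall)
  → r_2 = 4.9200
beam 3: φ=90°, α=300°
  d=(0.5000,-0.8660)  start (5,4)  tX=1.3400 tY=0.5312  stride 1/|dx|=2.0000 1/|dy|=1.1547
    cross y-line → (5,3), t=0.5312
    cross x-line → (6,3), t=1.3400
    cross y-line → (6,2), t=1.6859
    cross y-line → (6,1), t=2.8406
    cross x-line → (7,1), t=3.3400 (wall)
  → r_3 = 3.3400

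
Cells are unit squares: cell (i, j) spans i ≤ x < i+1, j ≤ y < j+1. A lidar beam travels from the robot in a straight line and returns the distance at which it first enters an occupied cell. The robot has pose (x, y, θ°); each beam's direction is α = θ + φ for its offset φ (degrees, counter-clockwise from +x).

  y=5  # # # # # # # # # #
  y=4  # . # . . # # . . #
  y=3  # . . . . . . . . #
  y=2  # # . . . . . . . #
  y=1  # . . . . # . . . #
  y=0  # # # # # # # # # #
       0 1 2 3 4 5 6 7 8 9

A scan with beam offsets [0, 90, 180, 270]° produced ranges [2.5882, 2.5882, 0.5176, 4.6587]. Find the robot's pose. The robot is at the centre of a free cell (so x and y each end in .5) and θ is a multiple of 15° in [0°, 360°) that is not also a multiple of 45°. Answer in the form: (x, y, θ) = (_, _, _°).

(x, y, θ) = (6.5, 3.5, 285°)

Candidates: 27 free-cell centres × 16 headings = 432 poses. Raycast each; keep the one whose scan matches to 4 dp.
  (4.5, 1.5, 330°): beam 1 = 0.5774 ≠ 2.5882 ✗
  (3.5, 4.5, 300°): beam 1 = 3.0000 ≠ 2.5882 ✗
  (7.5, 1.5, 150°): beam 1 = 5.1962 ≠ 2.5882 ✗
  (5.5, 2.5, 105°): beam 1 = 1.5529 ≠ 2.5882 ✗
  …
  (6.5, 3.5, 285°): r_1=2.5882, r_2=2.5882, r_3=0.5176, r_4=4.6587 — all match ✓
No second candidate reproduces the full scan.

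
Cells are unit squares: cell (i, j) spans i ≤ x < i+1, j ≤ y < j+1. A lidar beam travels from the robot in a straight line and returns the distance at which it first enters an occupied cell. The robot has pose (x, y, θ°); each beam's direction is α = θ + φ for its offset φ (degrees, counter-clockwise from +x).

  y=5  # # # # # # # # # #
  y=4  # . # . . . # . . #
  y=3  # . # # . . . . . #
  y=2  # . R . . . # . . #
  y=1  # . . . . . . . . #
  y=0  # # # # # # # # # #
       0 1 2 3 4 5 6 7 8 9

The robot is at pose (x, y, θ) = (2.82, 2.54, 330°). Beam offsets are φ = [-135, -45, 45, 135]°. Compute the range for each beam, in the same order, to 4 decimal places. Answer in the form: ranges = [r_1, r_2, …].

ranges = [1.8842, 1.5943, 6.3980, 0.4762]

beam 1: φ=-135°, α=195°
  direction (-0.9659, -0.2588); cell (2,2); t to first gridline: x 0.8489, y 2.0864 (then +1.0353 / +3.8637)
    (1,2) via x @ 0.8489
    (0,2) via x @ 1.8842  # hit
  → r_1 = 1.8842
beam 2: φ=-45°, α=285°
  direction (0.2588, -0.9659); cell (2,2); t to first gridline: x 0.6955, y 0.5590 (then +3.8637 / +1.0353)
    (2,1) via y @ 0.5590
    (3,1) via x @ 0.6955
    (3,0) via y @ 1.5943  # hit
  → r_2 = 1.5943
beam 3: φ=45°, α=15°
  direction (0.9659, 0.2588); cell (2,2); t to first gridline: x 0.1863, y 1.7773 (then +1.0353 / +3.8637)
    (3,2) via x @ 0.1863
    (4,2) via x @ 1.2216
    (4,3) via y @ 1.7773
    (5,3) via x @ 2.2569
    (6,3) via x @ 3.2922
    (7,3) via x @ 4.3275
    (8,3) via x @ 5.3627
    (8,4) via y @ 5.6410
    (9,4) via x @ 6.3980  # hit
  → r_3 = 6.3980
beam 4: φ=135°, α=105°
  direction (-0.2588, 0.9659); cell (2,2); t to first gridline: x 3.1682, y 0.4762 (then +3.8637 / +1.0353)
    (2,3) via y @ 0.4762  # hit
  → r_4 = 0.4762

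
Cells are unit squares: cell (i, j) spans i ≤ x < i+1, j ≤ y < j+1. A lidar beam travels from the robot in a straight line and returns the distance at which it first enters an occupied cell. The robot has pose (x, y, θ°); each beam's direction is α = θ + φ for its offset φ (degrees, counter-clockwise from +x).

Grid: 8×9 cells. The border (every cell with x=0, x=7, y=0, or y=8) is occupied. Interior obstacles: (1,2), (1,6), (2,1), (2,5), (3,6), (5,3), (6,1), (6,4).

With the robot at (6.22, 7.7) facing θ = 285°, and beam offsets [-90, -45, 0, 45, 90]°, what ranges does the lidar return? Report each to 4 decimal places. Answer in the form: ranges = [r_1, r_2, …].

ranges = [2.7046, 6.5818, 2.7952, 0.9007, 0.8075]

beam 1: φ=-90°, α=195°
  dir = (cos 195°, sin 195°) = (-0.9659, -0.2588); from cell (6,7)
  next x-line at t=0.2278, next y-line at t=2.7046; Δt_x=1.0353, Δt_y=3.8637
    x: enter (5,7) at t=0.2278
    x: enter (4,7) at t=1.2630
    x: enter (3,7) at t=2.2983
    y: enter (3,6) at t=2.7046 ← occupied
  → r_1 = 2.7046
beam 2: φ=-45°, α=240°
  dir = (cos 240°, sin 240°) = (-0.5000, -0.8660); from cell (6,7)
  next x-line at t=0.4400, next y-line at t=0.8083; Δt_x=2.0000, Δt_y=1.1547
    x: enter (5,7) at t=0.4400
    y: enter (5,6) at t=0.8083
    y: enter (5,5) at t=1.9630
    x: enter (4,5) at t=2.4400
    y: enter (4,4) at t=3.1177
    y: enter (4,3) at t=4.2724
    x: enter (3,3) at t=4.4400
    y: enter (3,2) at t=5.4271
    x: enter (2,2) at t=6.4400
    y: enter (2,1) at t=6.5818 ← occupied
  → r_2 = 6.5818
beam 3: φ=0°, α=285°
  dir = (cos 285°, sin 285°) = (0.2588, -0.9659); from cell (6,7)
  next x-line at t=3.0137, next y-line at t=0.7247; Δt_x=3.8637, Δt_y=1.0353
    y: enter (6,6) at t=0.7247
    y: enter (6,5) at t=1.7600
    y: enter (6,4) at t=2.7952 ← occupied
  → r_3 = 2.7952
beam 4: φ=45°, α=330°
  dir = (cos 330°, sin 330°) = (0.8660, -0.5000); from cell (6,7)
  next x-line at t=0.9007, next y-line at t=1.4000; Δt_x=1.1547, Δt_y=2.0000
    x: enter (7,7) at t=0.9007 ← occupied
  → r_4 = 0.9007
beam 5: φ=90°, α=15°
  dir = (cos 15°, sin 15°) = (0.9659, 0.2588); from cell (6,7)
  next x-line at t=0.8075, next y-line at t=1.1591; Δt_x=1.0353, Δt_y=3.8637
    x: enter (7,7) at t=0.8075 ← occupied
  → r_5 = 0.8075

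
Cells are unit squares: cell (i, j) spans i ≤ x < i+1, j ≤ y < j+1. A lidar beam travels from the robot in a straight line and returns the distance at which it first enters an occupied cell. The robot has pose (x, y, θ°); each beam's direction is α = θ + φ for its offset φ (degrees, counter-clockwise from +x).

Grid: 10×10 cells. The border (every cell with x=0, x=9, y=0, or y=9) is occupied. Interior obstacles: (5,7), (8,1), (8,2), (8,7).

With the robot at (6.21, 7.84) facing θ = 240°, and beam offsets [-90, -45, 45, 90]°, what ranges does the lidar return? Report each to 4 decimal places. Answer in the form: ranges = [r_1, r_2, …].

ranges = [0.2425, 0.2174, 6.9160, 3.2216]

beam 1: φ=-90°, α=150°
  d=(-0.8660,0.5000)  start (6,7)  tX=0.2425 tY=0.3200  stride 1/|dx|=1.1547 1/|dy|=2.0000
    cross x-line → (5,7), t=0.2425 (wall)
  → r_1 = 0.2425
beam 2: φ=-45°, α=195°
  d=(-0.9659,-0.2588)  start (6,7)  tX=0.2174 tY=3.2455  stride 1/|dx|=1.0353 1/|dy|=3.8637
    cross x-line → (5,7), t=0.2174 (wall)
  → r_2 = 0.2174
beam 3: φ=45°, α=285°
  d=(0.2588,-0.9659)  start (6,7)  tX=3.0523 tY=0.8696  stride 1/|dx|=3.8637 1/|dy|=1.0353
    cross y-line → (6,6), t=0.8696
    cross y-line → (6,5), t=1.9049
    cross y-line → (6,4), t=2.9402
    cross x-line → (7,4), t=3.0523
    cross y-line → (7,3), t=3.9755
    cross y-line → (7,2), t=5.0107
    cross y-line → (7,1), t=6.0460
    cross x-line → (8,1), t=6.9160 (wall)
  → r_3 = 6.9160
beam 4: φ=90°, α=330°
  d=(0.8660,-0.5000)  start (6,7)  tX=0.9122 tY=1.6800  stride 1/|dx|=1.1547 1/|dy|=2.0000
    cross x-line → (7,7), t=0.9122
    cross y-line → (7,6), t=1.6800
    cross x-line → (8,6), t=2.0669
    cross x-line → (9,6), t=3.2216 (wall)
  → r_4 = 3.2216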